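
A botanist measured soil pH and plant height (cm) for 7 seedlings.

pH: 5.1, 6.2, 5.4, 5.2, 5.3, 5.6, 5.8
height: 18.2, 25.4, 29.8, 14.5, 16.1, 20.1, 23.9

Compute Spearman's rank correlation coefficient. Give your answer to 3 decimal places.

Rank pH: 1, 7, 4, 2, 3, 5, 6
Rank height: 3, 6, 7, 1, 2, 4, 5
d = rank(pH) − rank(height): -2, 1, -3, 1, 1, 1, 1; Σd² = 18
ρ = 1 − 6Σd² / [n(n²−1)] = 1 − 6×18 / (7×48) = 1 − 108/336 ≈ 0.679

0.679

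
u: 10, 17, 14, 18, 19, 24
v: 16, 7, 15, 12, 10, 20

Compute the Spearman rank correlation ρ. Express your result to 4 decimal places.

0.0286

Rank u: 1, 3, 2, 4, 5, 6
Rank v: 5, 1, 4, 3, 2, 6
d = rank(u) − rank(v): -4, 2, -2, 1, 3, 0; Σd² = 34
ρ = 1 − 6Σd² / [n(n²−1)] = 1 − 6×34 / (6×35) = 1 − 204/210 ≈ 0.0286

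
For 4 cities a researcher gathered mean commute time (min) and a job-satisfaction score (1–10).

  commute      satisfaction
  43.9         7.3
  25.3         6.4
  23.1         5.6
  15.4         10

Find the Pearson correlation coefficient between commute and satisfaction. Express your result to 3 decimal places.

n = 4, Σx = 107.7, Σy = 29.3, Σx² = 3338.07, Σy² = 225.61, Σxy = 765.75
nΣxy − ΣxΣy = 3063 − 3155.61 = -92.61
nΣx² − (Σx)² = 13352.28 − 11599.29 = 1752.99; nΣy² − (Σy)² = 902.44 − 858.49 = 43.95
r = -92.61 / √(1752.99 × 43.95) = -92.61 / 277.5678 ≈ -0.334

-0.334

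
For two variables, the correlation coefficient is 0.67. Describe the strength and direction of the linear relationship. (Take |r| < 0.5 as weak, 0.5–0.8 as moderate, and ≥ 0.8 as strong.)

moderate positive

r = 0.67 > 0 so the relationship is positive.
|r| = 0.67, which falls in the moderate range.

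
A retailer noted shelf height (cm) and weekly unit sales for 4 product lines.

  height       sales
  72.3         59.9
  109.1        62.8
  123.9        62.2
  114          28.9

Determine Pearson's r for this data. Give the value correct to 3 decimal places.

-0.206

n = 4, Σx = 419.3, Σy = 213.8, Σx² = 45477.31, Σy² = 12235.9, Σxy = 22183.43
nΣxy − ΣxΣy = 88733.72 − 89646.34 = -912.62
nΣx² − (Σx)² = 181909.24 − 175812.49 = 6096.75; nΣy² − (Σy)² = 48943.6 − 45710.44 = 3233.16
r = -912.62 / √(6096.75 × 3233.16) = -912.62 / 4439.7937 ≈ -0.206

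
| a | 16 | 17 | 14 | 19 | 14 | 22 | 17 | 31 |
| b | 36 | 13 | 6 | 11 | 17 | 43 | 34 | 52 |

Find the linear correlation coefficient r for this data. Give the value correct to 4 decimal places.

0.7377

n = 8, Σa = 150, Σb = 212, Σa² = 3032, Σb² = 7620, Σab = 4464
nΣab − ΣaΣb = 35712 − 31800 = 3912
nΣa² − (Σa)² = 24256 − 22500 = 1756; nΣb² − (Σb)² = 60960 − 44944 = 16016
r = 3912 / √(1756 × 16016) = 3912 / 5303.2156 ≈ 0.7377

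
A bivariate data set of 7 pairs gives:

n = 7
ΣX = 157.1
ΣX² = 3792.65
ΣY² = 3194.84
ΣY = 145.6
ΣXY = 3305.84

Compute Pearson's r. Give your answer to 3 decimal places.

0.181

r = (nΣXY − ΣXΣY) / √[(nΣX² − (ΣX)²)(nΣY² − (ΣY)²)]
Numerator: 7×3305.84 − 157.1×145.6 = 267.12
Denominator: √[(26548.55 − 24680.41)(22363.88 − 21199.36)] = √[1868.14 × 1164.52] = 1474.9530
r = 267.12 / 1474.9530 ≈ 0.181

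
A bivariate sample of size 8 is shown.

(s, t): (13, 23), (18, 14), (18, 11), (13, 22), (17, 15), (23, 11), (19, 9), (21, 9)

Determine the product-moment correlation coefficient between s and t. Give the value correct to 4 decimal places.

-0.8919

n = 8, Σs = 142, Σt = 114, Σs² = 2606, Σt² = 1838, Σst = 1903
nΣst − ΣsΣt = 15224 − 16188 = -964
nΣs² − (Σs)² = 20848 − 20164 = 684; nΣt² − (Σt)² = 14704 − 12996 = 1708
r = -964 / √(684 × 1708) = -964 / 1080.8663 ≈ -0.8919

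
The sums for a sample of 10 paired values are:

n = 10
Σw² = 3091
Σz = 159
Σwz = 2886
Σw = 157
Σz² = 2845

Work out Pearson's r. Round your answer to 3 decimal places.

0.875

r = (nΣwz − ΣwΣz) / √[(nΣw² − (Σw)²)(nΣz² − (Σz)²)]
Numerator: 10×2886 − 157×159 = 3897
Denominator: √[(30910 − 24649)(28450 − 25281)] = √[6261 × 3169] = 4454.3360
r = 3897 / 4454.3360 ≈ 0.875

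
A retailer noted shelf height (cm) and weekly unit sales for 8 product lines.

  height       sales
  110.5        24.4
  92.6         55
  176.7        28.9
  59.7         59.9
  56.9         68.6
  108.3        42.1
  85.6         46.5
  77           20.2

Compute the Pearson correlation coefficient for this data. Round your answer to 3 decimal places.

-0.570

n = 8, Σx = 767.3, Σy = 345.6, Σx² = 83794.85, Σy² = 17092.24, Σxy = 30470.43
nΣxy − ΣxΣy = 243763.44 − 265178.88 = -21415.44
nΣx² − (Σx)² = 670358.8 − 588749.29 = 81609.51; nΣy² − (Σy)² = 136737.92 − 119439.36 = 17298.56
r = -21415.44 / √(81609.51 × 17298.56) = -21415.44 / 37572.9558 ≈ -0.570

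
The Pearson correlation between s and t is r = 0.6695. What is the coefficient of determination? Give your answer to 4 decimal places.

0.4482

r² = (0.6695)² = 0.4482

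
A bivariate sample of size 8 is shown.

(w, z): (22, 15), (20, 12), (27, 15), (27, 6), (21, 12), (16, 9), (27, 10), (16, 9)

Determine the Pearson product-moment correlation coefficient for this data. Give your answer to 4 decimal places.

0.1082

n = 8, Σw = 176, Σz = 88, Σw² = 4024, Σz² = 1036, Σwz = 1947
nΣwz − ΣwΣz = 15576 − 15488 = 88
nΣw² − (Σw)² = 32192 − 30976 = 1216; nΣz² − (Σz)² = 8288 − 7744 = 544
r = 88 / √(1216 × 544) = 88 / 813.3290 ≈ 0.1082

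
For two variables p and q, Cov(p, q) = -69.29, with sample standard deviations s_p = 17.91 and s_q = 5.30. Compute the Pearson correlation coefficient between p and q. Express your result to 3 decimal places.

-0.730

r = Cov(p,q) / (s_p · s_q) = -69.29 / (17.91 × 5.30)
  = -69.29 / 94.9230 ≈ -0.730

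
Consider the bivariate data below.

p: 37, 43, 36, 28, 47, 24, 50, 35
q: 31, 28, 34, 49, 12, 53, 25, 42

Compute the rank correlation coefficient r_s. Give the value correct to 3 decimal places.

Rank p: 5, 6, 4, 2, 7, 1, 8, 3
Rank q: 4, 3, 5, 7, 1, 8, 2, 6
d = rank(p) − rank(q): 1, 3, -1, -5, 6, -7, 6, -3; Σd² = 166
ρ = 1 − 6Σd² / [n(n²−1)] = 1 − 6×166 / (8×63) = 1 − 996/504 ≈ -0.976

-0.976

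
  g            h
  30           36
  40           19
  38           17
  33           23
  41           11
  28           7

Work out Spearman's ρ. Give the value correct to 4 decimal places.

Rank g: 2, 5, 4, 3, 6, 1
Rank h: 6, 4, 3, 5, 2, 1
d = rank(g) − rank(h): -4, 1, 1, -2, 4, 0; Σd² = 38
ρ = 1 − 6Σd² / [n(n²−1)] = 1 − 6×38 / (6×35) = 1 − 228/210 ≈ -0.0857

-0.0857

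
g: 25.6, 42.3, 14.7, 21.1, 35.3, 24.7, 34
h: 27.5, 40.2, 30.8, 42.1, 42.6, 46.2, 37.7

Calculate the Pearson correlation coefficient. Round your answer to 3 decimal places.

n = 7, Σg = 197.7, Σh = 267.1, Σg² = 6118.13, Σh² = 10463.83, Σgh = 7672.25
nΣgh − ΣgΣh = 53705.75 − 52805.67 = 900.08
nΣg² − (Σg)² = 42826.91 − 39085.29 = 3741.62; nΣh² − (Σh)² = 73246.81 − 71342.41 = 1904.4
r = 900.08 / √(3741.62 × 1904.4) = 900.08 / 2669.3709 ≈ 0.337

0.337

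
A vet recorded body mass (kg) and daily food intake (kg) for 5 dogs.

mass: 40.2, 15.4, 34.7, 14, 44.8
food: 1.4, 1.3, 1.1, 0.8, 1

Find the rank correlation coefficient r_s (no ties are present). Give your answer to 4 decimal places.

0.3000

Rank mass: 4, 2, 3, 1, 5
Rank food: 5, 4, 3, 1, 2
d = rank(mass) − rank(food): -1, -2, 0, 0, 3; Σd² = 14
ρ = 1 − 6Σd² / [n(n²−1)] = 1 − 6×14 / (5×24) = 1 − 84/120 ≈ 0.3000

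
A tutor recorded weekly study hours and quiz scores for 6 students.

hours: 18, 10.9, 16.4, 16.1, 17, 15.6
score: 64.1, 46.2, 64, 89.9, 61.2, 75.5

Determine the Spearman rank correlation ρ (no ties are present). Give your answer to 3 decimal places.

0.086

Rank hours: 6, 1, 4, 3, 5, 2
Rank score: 4, 1, 3, 6, 2, 5
d = rank(hours) − rank(score): 2, 0, 1, -3, 3, -3; Σd² = 32
ρ = 1 − 6Σd² / [n(n²−1)] = 1 − 6×32 / (6×35) = 1 − 192/210 ≈ 0.086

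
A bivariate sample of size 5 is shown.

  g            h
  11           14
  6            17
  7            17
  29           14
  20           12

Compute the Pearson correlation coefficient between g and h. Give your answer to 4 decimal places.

n = 5, Σg = 73, Σh = 74, Σg² = 1447, Σh² = 1114, Σgh = 1021
nΣgh − ΣgΣh = 5105 − 5402 = -297
nΣg² − (Σg)² = 7235 − 5329 = 1906; nΣh² − (Σh)² = 5570 − 5476 = 94
r = -297 / √(1906 × 94) = -297 / 423.2777 ≈ -0.7017

-0.7017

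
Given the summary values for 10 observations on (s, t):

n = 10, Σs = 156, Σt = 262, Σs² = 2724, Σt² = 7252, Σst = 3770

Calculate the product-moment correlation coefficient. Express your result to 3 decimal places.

r = (nΣst − ΣsΣt) / √[(nΣs² − (Σs)²)(nΣt² − (Σt)²)]
Numerator: 10×3770 − 156×262 = -3172
Denominator: √[(27240 − 24336)(72520 − 68644)] = √[2904 × 3876] = 3354.9820
r = -3172 / 3354.9820 ≈ -0.945

-0.945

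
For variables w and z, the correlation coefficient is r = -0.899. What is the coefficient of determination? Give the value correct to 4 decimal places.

0.8082

r² = (-0.899)² = 0.8082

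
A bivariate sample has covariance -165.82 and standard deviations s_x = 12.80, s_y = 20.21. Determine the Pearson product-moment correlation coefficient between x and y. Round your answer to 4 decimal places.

r = Cov(x,y) / (s_x · s_y) = -165.82 / (12.80 × 20.21)
  = -165.82 / 258.6880 ≈ -0.6410

-0.6410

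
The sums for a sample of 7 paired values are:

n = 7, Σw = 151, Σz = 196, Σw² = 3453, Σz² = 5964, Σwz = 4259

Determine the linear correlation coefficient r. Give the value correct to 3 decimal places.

0.102

r = (nΣwz − ΣwΣz) / √[(nΣw² − (Σw)²)(nΣz² − (Σz)²)]
Numerator: 7×4259 − 151×196 = 217
Denominator: √[(24171 − 22801)(41748 − 38416)] = √[1370 × 3332] = 2136.5486
r = 217 / 2136.5486 ≈ 0.102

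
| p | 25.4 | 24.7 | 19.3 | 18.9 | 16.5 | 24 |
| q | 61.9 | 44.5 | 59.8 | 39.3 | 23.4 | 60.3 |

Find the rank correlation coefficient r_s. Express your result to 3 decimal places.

Rank p: 6, 5, 3, 2, 1, 4
Rank q: 6, 3, 4, 2, 1, 5
d = rank(p) − rank(q): 0, 2, -1, 0, 0, -1; Σd² = 6
ρ = 1 − 6Σd² / [n(n²−1)] = 1 − 6×6 / (6×35) = 1 − 36/210 ≈ 0.829

0.829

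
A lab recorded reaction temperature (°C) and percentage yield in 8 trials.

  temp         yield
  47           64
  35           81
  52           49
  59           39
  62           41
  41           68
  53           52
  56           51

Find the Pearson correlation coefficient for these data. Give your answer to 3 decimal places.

-0.975

n = 8, Σx = 405, Σy = 445, Σx² = 21089, Σy² = 26189, Σxy = 21634
nΣxy − ΣxΣy = 173072 − 180225 = -7153
nΣx² − (Σx)² = 168712 − 164025 = 4687; nΣy² − (Σy)² = 209512 − 198025 = 11487
r = -7153 / √(4687 × 11487) = -7153 / 7337.5452 ≈ -0.975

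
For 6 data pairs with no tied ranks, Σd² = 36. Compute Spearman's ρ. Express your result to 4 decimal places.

ρ = 1 − 6Σd² / [n(n²−1)] = 1 − 6×36 / (6×35)
  = 1 − 216/210 = 1 − 1.02857 ≈ -0.0286

-0.0286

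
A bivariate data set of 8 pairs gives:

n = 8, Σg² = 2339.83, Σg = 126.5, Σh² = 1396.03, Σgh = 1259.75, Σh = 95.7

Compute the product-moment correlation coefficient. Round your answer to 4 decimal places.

r = (nΣgh − ΣgΣh) / √[(nΣg² − (Σg)²)(nΣh² − (Σh)²)]
Numerator: 8×1259.75 − 126.5×95.7 = -2028.05
Denominator: √[(18718.64 − 16002.25)(11168.24 − 9158.49)] = √[2716.39 × 2009.75] = 2336.5070
r = -2028.05 / 2336.5070 ≈ -0.8680

-0.8680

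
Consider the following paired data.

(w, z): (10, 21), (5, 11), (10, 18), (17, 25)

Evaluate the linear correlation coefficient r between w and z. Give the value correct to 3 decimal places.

0.943

n = 4, Σw = 42, Σz = 75, Σw² = 514, Σz² = 1511, Σwz = 870
nΣwz − ΣwΣz = 3480 − 3150 = 330
nΣw² − (Σw)² = 2056 − 1764 = 292; nΣz² − (Σz)² = 6044 − 5625 = 419
r = 330 / √(292 × 419) = 330 / 349.7828 ≈ 0.943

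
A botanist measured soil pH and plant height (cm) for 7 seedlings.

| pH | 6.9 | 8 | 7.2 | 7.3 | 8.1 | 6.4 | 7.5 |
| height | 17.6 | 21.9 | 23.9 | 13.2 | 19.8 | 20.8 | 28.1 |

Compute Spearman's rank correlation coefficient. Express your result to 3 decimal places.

Rank pH: 2, 6, 3, 4, 7, 1, 5
Rank height: 2, 5, 6, 1, 3, 4, 7
d = rank(pH) − rank(height): 0, 1, -3, 3, 4, -3, -2; Σd² = 48
ρ = 1 − 6Σd² / [n(n²−1)] = 1 − 6×48 / (7×48) = 1 − 288/336 ≈ 0.143

0.143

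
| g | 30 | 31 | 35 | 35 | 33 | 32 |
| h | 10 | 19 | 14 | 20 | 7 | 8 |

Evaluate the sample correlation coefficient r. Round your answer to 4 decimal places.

n = 6, Σg = 196, Σh = 78, Σg² = 6424, Σh² = 1170, Σgh = 2566
nΣgh − ΣgΣh = 15396 − 15288 = 108
nΣg² − (Σg)² = 38544 − 38416 = 128; nΣh² − (Σh)² = 7020 − 6084 = 936
r = 108 / √(128 × 936) = 108 / 346.1329 ≈ 0.3120

0.3120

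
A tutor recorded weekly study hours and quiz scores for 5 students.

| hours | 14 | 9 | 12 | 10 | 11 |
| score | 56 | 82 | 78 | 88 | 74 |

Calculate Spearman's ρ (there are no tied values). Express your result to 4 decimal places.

Rank hours: 5, 1, 4, 2, 3
Rank score: 1, 4, 3, 5, 2
d = rank(hours) − rank(score): 4, -3, 1, -3, 1; Σd² = 36
ρ = 1 − 6Σd² / [n(n²−1)] = 1 − 6×36 / (5×24) = 1 − 216/120 ≈ -0.8000

-0.8000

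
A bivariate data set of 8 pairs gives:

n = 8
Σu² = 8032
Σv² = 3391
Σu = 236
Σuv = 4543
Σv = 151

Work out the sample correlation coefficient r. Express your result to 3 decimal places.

0.116

r = (nΣuv − ΣuΣv) / √[(nΣu² − (Σu)²)(nΣv² − (Σv)²)]
Numerator: 8×4543 − 236×151 = 708
Denominator: √[(64256 − 55696)(27128 − 22801)] = √[8560 × 4327] = 6085.9773
r = 708 / 6085.9773 ≈ 0.116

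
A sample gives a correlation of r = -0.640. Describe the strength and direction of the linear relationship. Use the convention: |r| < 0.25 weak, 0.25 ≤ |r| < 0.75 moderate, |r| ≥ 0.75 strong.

moderate negative

r = -0.640 < 0 so the relationship is negative.
|r| = 0.640, which falls in the moderate range.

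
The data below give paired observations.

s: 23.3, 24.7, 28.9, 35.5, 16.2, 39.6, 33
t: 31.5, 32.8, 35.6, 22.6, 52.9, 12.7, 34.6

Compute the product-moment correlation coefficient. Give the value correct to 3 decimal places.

n = 7, Σs = 201.2, Σt = 222.7, Σs² = 6168.04, Σt² = 8003.07, Σst = 5876.95
nΣst − ΣsΣt = 41138.65 − 44807.24 = -3668.59
nΣs² − (Σs)² = 43176.28 − 40481.44 = 2694.84; nΣt² − (Σt)² = 56021.49 − 49595.29 = 6426.2
r = -3668.59 / √(2694.84 × 6426.2) = -3668.59 / 4161.4398 ≈ -0.882

-0.882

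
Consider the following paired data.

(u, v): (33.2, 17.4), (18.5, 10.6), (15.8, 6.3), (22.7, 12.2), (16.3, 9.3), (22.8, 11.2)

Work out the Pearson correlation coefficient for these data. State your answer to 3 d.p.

n = 6, Σu = 129.3, Σv = 67, Σu² = 2994.95, Σv² = 815.58, Σuv = 1557.21
nΣuv − ΣuΣv = 9343.26 − 8663.1 = 680.16
nΣu² − (Σu)² = 17969.7 − 16718.49 = 1251.21; nΣv² − (Σv)² = 4893.48 − 4489 = 404.48
r = 680.16 / √(1251.21 × 404.48) = 680.16 / 711.3996 ≈ 0.956

0.956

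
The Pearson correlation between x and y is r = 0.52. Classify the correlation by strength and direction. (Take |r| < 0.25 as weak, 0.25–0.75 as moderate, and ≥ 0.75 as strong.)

moderate positive

r = 0.52 > 0 so the relationship is positive.
|r| = 0.52, which falls in the moderate range.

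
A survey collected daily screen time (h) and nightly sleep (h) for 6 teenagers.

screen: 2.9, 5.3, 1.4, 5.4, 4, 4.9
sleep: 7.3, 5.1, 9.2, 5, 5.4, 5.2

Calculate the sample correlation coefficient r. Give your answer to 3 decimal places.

-0.970

n = 6, Σx = 23.9, Σy = 37.2, Σx² = 107.63, Σy² = 245.14, Σxy = 135.16
nΣxy − ΣxΣy = 810.96 − 889.08 = -78.12
nΣx² − (Σx)² = 645.78 − 571.21 = 74.57; nΣy² − (Σy)² = 1470.84 − 1383.84 = 87
r = -78.12 / √(74.57 × 87) = -78.12 / 80.5456 ≈ -0.970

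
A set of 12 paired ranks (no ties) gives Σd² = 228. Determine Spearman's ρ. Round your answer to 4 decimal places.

ρ = 1 − 6Σd² / [n(n²−1)] = 1 − 6×228 / (12×143)
  = 1 − 1368/1716 = 1 − 0.79720 ≈ 0.2028

0.2028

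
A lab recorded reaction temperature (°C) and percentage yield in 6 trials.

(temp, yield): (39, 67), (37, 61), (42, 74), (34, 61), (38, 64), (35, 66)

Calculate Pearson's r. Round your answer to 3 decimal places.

n = 6, Σx = 225, Σy = 393, Σx² = 8479, Σy² = 25859, Σxy = 14794
nΣxy − ΣxΣy = 88764 − 88425 = 339
nΣx² − (Σx)² = 50874 − 50625 = 249; nΣy² − (Σy)² = 155154 − 154449 = 705
r = 339 / √(249 × 705) = 339 / 418.9809 ≈ 0.809

0.809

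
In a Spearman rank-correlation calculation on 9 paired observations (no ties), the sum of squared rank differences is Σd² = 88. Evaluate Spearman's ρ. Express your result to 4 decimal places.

ρ = 1 − 6Σd² / [n(n²−1)] = 1 − 6×88 / (9×80)
  = 1 − 528/720 = 1 − 0.73333 ≈ 0.2667

0.2667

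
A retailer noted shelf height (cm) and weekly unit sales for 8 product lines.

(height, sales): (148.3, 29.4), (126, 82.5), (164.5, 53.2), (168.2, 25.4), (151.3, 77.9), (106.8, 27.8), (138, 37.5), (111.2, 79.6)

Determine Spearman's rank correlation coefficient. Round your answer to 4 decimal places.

-0.2857

Rank height: 5, 3, 7, 8, 6, 1, 4, 2
Rank sales: 3, 8, 5, 1, 6, 2, 4, 7
d = rank(height) − rank(sales): 2, -5, 2, 7, 0, -1, 0, -5; Σd² = 108
ρ = 1 − 6Σd² / [n(n²−1)] = 1 − 6×108 / (8×63) = 1 − 648/504 ≈ -0.2857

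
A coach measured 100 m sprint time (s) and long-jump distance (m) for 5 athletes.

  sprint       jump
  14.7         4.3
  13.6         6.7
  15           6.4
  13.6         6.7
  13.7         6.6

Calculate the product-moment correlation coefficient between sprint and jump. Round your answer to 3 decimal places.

-0.576

n = 5, Σx = 70.6, Σy = 30.7, Σx² = 998.7, Σy² = 192.79, Σxy = 431.87
nΣxy − ΣxΣy = 2159.35 − 2167.42 = -8.07
nΣx² − (Σx)² = 4993.5 − 4984.36 = 9.14; nΣy² − (Σy)² = 963.95 − 942.49 = 21.46
r = -8.07 / √(9.14 × 21.46) = -8.07 / 14.0052 ≈ -0.576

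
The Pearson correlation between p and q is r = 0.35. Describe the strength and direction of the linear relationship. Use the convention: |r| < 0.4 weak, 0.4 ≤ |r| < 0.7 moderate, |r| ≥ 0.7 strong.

r = 0.35 > 0 so the relationship is positive.
|r| = 0.35, which falls in the weak range.

weak positive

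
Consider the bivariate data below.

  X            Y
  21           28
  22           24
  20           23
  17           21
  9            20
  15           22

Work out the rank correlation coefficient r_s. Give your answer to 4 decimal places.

Rank X: 5, 6, 4, 3, 1, 2
Rank Y: 6, 5, 4, 2, 1, 3
d = rank(X) − rank(Y): -1, 1, 0, 1, 0, -1; Σd² = 4
ρ = 1 − 6Σd² / [n(n²−1)] = 1 − 6×4 / (6×35) = 1 − 24/210 ≈ 0.8857

0.8857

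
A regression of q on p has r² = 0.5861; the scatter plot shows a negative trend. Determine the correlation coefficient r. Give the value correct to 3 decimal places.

|r| = √0.5861 = 0.766
The association is negative, so r = −0.766.

-0.766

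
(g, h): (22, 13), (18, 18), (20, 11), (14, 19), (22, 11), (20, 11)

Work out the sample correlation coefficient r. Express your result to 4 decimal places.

n = 6, Σg = 116, Σh = 83, Σg² = 2288, Σh² = 1217, Σgh = 1558
nΣgh − ΣgΣh = 9348 − 9628 = -280
nΣg² − (Σg)² = 13728 − 13456 = 272; nΣh² − (Σh)² = 7302 − 6889 = 413
r = -280 / √(272 × 413) = -280 / 335.1656 ≈ -0.8354

-0.8354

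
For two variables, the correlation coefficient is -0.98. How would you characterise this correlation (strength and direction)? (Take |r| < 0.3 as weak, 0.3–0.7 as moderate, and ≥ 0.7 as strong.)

strong negative

r = -0.98 < 0 so the relationship is negative.
|r| = 0.98, which falls in the strong range.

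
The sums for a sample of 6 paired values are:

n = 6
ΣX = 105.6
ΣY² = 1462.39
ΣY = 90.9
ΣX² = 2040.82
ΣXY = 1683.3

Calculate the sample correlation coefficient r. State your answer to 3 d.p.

0.670

r = (nΣXY − ΣXΣY) / √[(nΣX² − (ΣX)²)(nΣY² − (ΣY)²)]
Numerator: 6×1683.3 − 105.6×90.9 = 500.76
Denominator: √[(12244.92 − 11151.36)(8774.34 − 8262.81)] = √[1093.56 × 511.53] = 747.9230
r = 500.76 / 747.9230 ≈ 0.670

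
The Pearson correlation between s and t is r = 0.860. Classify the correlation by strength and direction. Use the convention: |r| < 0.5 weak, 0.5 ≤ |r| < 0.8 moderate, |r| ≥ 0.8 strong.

r = 0.860 > 0 so the relationship is positive.
|r| = 0.860, which falls in the strong range.

strong positive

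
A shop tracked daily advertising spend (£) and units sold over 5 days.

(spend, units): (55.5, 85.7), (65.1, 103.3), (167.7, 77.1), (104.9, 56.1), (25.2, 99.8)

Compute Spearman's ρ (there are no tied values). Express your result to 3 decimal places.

-0.600

Rank spend: 2, 3, 5, 4, 1
Rank units: 3, 5, 2, 1, 4
d = rank(spend) − rank(units): -1, -2, 3, 3, -3; Σd² = 32
ρ = 1 − 6Σd² / [n(n²−1)] = 1 − 6×32 / (5×24) = 1 − 192/120 ≈ -0.600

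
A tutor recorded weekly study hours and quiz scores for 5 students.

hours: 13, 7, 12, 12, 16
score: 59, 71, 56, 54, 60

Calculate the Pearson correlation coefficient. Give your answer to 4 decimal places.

n = 5, Σx = 60, Σy = 300, Σx² = 762, Σy² = 18174, Σxy = 3544
nΣxy − ΣxΣy = 17720 − 18000 = -280
nΣx² − (Σx)² = 3810 − 3600 = 210; nΣy² − (Σy)² = 90870 − 90000 = 870
r = -280 / √(210 × 870) = -280 / 427.4342 ≈ -0.6551

-0.6551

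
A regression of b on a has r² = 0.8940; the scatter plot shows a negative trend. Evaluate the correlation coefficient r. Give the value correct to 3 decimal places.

-0.946

|r| = √0.8940 = 0.946
The association is negative, so r = −0.946.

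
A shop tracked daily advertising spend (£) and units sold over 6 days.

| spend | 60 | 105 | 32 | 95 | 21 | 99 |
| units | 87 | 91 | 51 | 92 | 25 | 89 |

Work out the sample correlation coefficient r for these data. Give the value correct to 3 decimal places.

0.905

n = 6, Σx = 412, Σy = 435, Σx² = 34916, Σy² = 35461, Σxy = 34483
nΣxy − ΣxΣy = 206898 − 179220 = 27678
nΣx² − (Σx)² = 209496 − 169744 = 39752; nΣy² − (Σy)² = 212766 − 189225 = 23541
r = 27678 / √(39752 × 23541) = 27678 / 30590.8782 ≈ 0.905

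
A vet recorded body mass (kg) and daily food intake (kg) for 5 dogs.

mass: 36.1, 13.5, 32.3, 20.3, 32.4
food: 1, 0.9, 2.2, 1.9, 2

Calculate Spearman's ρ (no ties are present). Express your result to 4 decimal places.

0.3000

Rank mass: 5, 1, 3, 2, 4
Rank food: 2, 1, 5, 3, 4
d = rank(mass) − rank(food): 3, 0, -2, -1, 0; Σd² = 14
ρ = 1 − 6Σd² / [n(n²−1)] = 1 − 6×14 / (5×24) = 1 − 84/120 ≈ 0.3000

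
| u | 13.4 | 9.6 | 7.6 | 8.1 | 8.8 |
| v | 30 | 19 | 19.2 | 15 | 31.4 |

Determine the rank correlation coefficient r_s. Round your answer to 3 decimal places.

0.300

Rank u: 5, 4, 1, 2, 3
Rank v: 4, 2, 3, 1, 5
d = rank(u) − rank(v): 1, 2, -2, 1, -2; Σd² = 14
ρ = 1 − 6Σd² / [n(n²−1)] = 1 − 6×14 / (5×24) = 1 − 84/120 ≈ 0.300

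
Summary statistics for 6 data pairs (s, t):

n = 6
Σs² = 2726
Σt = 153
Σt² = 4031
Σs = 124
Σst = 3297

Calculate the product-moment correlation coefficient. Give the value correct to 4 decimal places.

r = (nΣst − ΣsΣt) / √[(nΣs² − (Σs)²)(nΣt² − (Σt)²)]
Numerator: 6×3297 − 124×153 = 810
Denominator: √[(16356 − 15376)(24186 − 23409)] = √[980 × 777] = 872.6168
r = 810 / 872.6168 ≈ 0.9282

0.9282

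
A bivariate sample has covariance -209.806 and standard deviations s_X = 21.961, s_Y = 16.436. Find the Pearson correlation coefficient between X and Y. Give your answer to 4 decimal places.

r = Cov(X,Y) / (s_X · s_Y) = -209.806 / (21.961 × 16.436)
  = -209.806 / 360.9510 ≈ -0.5813

-0.5813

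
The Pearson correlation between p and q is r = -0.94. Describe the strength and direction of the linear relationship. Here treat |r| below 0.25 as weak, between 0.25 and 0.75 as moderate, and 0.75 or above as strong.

r = -0.94 < 0 so the relationship is negative.
|r| = 0.94, which falls in the strong range.

strong negative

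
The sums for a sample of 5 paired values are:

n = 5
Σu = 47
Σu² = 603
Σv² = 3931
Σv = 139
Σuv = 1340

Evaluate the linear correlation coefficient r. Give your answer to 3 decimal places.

r = (nΣuv − ΣuΣv) / √[(nΣu² − (Σu)²)(nΣv² − (Σv)²)]
Numerator: 5×1340 − 47×139 = 167
Denominator: √[(3015 − 2209)(19655 − 19321)] = √[806 × 334] = 518.8487
r = 167 / 518.8487 ≈ 0.322

0.322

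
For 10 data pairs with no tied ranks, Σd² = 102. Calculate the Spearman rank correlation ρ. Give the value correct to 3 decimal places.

0.382

ρ = 1 − 6Σd² / [n(n²−1)] = 1 − 6×102 / (10×99)
  = 1 − 612/990 = 1 − 0.6182 ≈ 0.382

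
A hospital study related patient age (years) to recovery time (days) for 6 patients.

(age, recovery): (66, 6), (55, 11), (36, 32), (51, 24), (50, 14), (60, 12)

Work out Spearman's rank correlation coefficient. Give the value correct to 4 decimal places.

Rank age: 6, 4, 1, 3, 2, 5
Rank recovery: 1, 2, 6, 5, 4, 3
d = rank(age) − rank(recovery): 5, 2, -5, -2, -2, 2; Σd² = 66
ρ = 1 − 6Σd² / [n(n²−1)] = 1 − 6×66 / (6×35) = 1 − 396/210 ≈ -0.8857

-0.8857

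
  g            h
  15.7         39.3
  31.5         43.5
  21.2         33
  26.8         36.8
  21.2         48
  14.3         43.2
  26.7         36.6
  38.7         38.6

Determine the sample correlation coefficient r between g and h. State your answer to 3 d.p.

-0.147

n = 8, Σg = 196.1, Σh = 319, Σg² = 5270.93, Σh² = 12879.74, Σgh = 7779.5
nΣgh − ΣgΣh = 62236 − 62555.9 = -319.9
nΣg² − (Σg)² = 42167.44 − 38455.21 = 3712.23; nΣh² − (Σh)² = 103037.92 − 101761 = 1276.92
r = -319.9 / √(3712.23 × 1276.92) = -319.9 / 2177.2048 ≈ -0.147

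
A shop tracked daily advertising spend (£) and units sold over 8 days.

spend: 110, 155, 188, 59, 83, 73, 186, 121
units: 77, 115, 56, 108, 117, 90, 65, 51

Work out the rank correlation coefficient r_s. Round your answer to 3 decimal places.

-0.524

Rank spend: 4, 6, 8, 1, 3, 2, 7, 5
Rank units: 4, 7, 2, 6, 8, 5, 3, 1
d = rank(spend) − rank(units): 0, -1, 6, -5, -5, -3, 4, 4; Σd² = 128
ρ = 1 − 6Σd² / [n(n²−1)] = 1 − 6×128 / (8×63) = 1 − 768/504 ≈ -0.524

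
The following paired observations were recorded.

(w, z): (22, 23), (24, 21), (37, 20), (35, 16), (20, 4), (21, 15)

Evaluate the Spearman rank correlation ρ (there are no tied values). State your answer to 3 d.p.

0.486

Rank w: 3, 4, 6, 5, 1, 2
Rank z: 6, 5, 4, 3, 1, 2
d = rank(w) − rank(z): -3, -1, 2, 2, 0, 0; Σd² = 18
ρ = 1 − 6Σd² / [n(n²−1)] = 1 − 6×18 / (6×35) = 1 − 108/210 ≈ 0.486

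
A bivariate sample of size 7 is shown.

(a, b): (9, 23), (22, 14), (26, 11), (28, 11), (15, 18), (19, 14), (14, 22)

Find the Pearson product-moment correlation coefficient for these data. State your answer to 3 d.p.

-0.957

n = 7, Σa = 133, Σb = 113, Σa² = 2807, Σb² = 1971, Σab = 1953
nΣab − ΣaΣb = 13671 − 15029 = -1358
nΣa² − (Σa)² = 19649 − 17689 = 1960; nΣb² − (Σb)² = 13797 − 12769 = 1028
r = -1358 / √(1960 × 1028) = -1358 / 1419.4647 ≈ -0.957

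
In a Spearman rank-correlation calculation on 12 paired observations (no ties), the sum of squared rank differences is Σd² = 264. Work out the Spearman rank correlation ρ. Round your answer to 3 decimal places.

0.077

ρ = 1 − 6Σd² / [n(n²−1)] = 1 − 6×264 / (12×143)
  = 1 − 1584/1716 = 1 − 0.9231 ≈ 0.077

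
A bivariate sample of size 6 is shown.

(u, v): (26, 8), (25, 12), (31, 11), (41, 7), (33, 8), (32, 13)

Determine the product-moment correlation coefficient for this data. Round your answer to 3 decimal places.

-0.458

n = 6, Σu = 188, Σv = 59, Σu² = 6056, Σv² = 611, Σuv = 1816
nΣuv − ΣuΣv = 10896 − 11092 = -196
nΣu² − (Σu)² = 36336 − 35344 = 992; nΣv² − (Σv)² = 3666 − 3481 = 185
r = -196 / √(992 × 185) = -196 / 428.3923 ≈ -0.458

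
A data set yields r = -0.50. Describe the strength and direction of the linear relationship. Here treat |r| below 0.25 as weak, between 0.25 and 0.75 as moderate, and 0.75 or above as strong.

moderate negative

r = -0.50 < 0 so the relationship is negative.
|r| = 0.50, which falls in the moderate range.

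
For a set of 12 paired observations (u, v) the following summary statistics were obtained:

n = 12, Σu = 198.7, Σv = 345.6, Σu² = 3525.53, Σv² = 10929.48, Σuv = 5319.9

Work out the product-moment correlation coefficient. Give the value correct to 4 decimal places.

r = (nΣuv − ΣuΣv) / √[(nΣu² − (Σu)²)(nΣv² − (Σv)²)]
Numerator: 12×5319.9 − 198.7×345.6 = -4831.92
Denominator: √[(42306.36 − 39481.69)(131153.76 − 119439.36)] = √[2824.67 × 11714.4] = 5752.3312
r = -4831.92 / 5752.3312 ≈ -0.8400

-0.8400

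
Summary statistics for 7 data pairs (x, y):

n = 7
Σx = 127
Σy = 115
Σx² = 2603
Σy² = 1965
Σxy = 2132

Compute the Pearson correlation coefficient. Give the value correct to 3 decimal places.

r = (nΣxy − ΣxΣy) / √[(nΣx² − (Σx)²)(nΣy² − (Σy)²)]
Numerator: 7×2132 − 127×115 = 319
Denominator: √[(18221 − 16129)(13755 − 13225)] = √[2092 × 530] = 1052.9767
r = 319 / 1052.9767 ≈ 0.303

0.303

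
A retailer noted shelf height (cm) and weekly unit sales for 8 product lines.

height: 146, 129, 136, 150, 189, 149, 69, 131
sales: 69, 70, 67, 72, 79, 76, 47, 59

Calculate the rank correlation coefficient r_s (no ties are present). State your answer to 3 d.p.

0.833

Rank height: 5, 2, 4, 7, 8, 6, 1, 3
Rank sales: 4, 5, 3, 6, 8, 7, 1, 2
d = rank(height) − rank(sales): 1, -3, 1, 1, 0, -1, 0, 1; Σd² = 14
ρ = 1 − 6Σd² / [n(n²−1)] = 1 − 6×14 / (8×63) = 1 − 84/504 ≈ 0.833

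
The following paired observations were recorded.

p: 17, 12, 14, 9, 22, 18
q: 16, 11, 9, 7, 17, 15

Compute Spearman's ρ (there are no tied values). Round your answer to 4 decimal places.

0.8857

Rank p: 4, 2, 3, 1, 6, 5
Rank q: 5, 3, 2, 1, 6, 4
d = rank(p) − rank(q): -1, -1, 1, 0, 0, 1; Σd² = 4
ρ = 1 − 6Σd² / [n(n²−1)] = 1 − 6×4 / (6×35) = 1 − 24/210 ≈ 0.8857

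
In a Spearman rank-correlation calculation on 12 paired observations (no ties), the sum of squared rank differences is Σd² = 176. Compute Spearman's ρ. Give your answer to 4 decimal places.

0.3846

ρ = 1 − 6Σd² / [n(n²−1)] = 1 − 6×176 / (12×143)
  = 1 − 1056/1716 = 1 − 0.61538 ≈ 0.3846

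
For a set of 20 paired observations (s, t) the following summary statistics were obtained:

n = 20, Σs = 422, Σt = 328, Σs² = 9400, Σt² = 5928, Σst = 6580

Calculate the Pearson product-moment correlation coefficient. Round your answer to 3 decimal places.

-0.653

r = (nΣst − ΣsΣt) / √[(nΣs² − (Σs)²)(nΣt² − (Σt)²)]
Numerator: 20×6580 − 422×328 = -6816
Denominator: √[(188000 − 178084)(118560 − 107584)] = √[9916 × 10976] = 10432.5460
r = -6816 / 10432.5460 ≈ -0.653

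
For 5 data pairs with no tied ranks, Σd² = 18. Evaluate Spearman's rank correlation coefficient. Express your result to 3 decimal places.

ρ = 1 − 6Σd² / [n(n²−1)] = 1 − 6×18 / (5×24)
  = 1 − 108/120 = 1 − 0.9000 ≈ 0.100

0.100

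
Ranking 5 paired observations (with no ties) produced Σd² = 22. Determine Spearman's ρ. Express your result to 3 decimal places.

ρ = 1 − 6Σd² / [n(n²−1)] = 1 − 6×22 / (5×24)
  = 1 − 132/120 = 1 − 1.1000 ≈ -0.100

-0.100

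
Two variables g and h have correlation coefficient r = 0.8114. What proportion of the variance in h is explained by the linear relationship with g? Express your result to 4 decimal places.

0.6584

r² = (0.8114)² = 0.6584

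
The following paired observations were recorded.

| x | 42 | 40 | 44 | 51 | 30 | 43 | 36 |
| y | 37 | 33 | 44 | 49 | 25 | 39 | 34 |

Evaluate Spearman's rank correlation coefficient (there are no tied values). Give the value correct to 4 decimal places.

Rank x: 4, 3, 6, 7, 1, 5, 2
Rank y: 4, 2, 6, 7, 1, 5, 3
d = rank(x) − rank(y): 0, 1, 0, 0, 0, 0, -1; Σd² = 2
ρ = 1 − 6Σd² / [n(n²−1)] = 1 − 6×2 / (7×48) = 1 − 12/336 ≈ 0.9643

0.9643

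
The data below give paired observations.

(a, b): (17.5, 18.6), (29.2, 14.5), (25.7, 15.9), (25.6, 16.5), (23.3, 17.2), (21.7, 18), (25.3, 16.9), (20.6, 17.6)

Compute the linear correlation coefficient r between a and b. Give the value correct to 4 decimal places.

-0.9457

n = 8, Σa = 188.9, Σb = 135.2, Σa² = 4552.97, Σb² = 2296.48, Σab = 3161.42
nΣab − ΣaΣb = 25291.36 − 25539.28 = -247.92
nΣa² − (Σa)² = 36423.76 − 35683.21 = 740.55; nΣb² − (Σb)² = 18371.84 − 18279.04 = 92.8
r = -247.92 / √(740.55 × 92.8) = -247.92 / 262.1508 ≈ -0.9457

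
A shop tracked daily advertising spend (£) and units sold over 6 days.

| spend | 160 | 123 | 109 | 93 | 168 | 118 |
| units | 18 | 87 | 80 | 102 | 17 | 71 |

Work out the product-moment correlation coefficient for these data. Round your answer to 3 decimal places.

n = 6, Σx = 771, Σy = 375, Σx² = 103407, Σy² = 30027, Σxy = 43021
nΣxy − ΣxΣy = 258126 − 289125 = -30999
nΣx² − (Σx)² = 620442 − 594441 = 26001; nΣy² − (Σy)² = 180162 − 140625 = 39537
r = -30999 / √(26001 × 39537) = -30999 / 32062.4631 ≈ -0.967

-0.967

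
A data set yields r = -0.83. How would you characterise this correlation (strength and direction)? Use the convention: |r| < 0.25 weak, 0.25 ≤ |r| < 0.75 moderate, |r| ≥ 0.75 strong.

strong negative

r = -0.83 < 0 so the relationship is negative.
|r| = 0.83, which falls in the strong range.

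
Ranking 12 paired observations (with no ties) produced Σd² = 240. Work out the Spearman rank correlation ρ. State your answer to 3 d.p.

ρ = 1 − 6Σd² / [n(n²−1)] = 1 − 6×240 / (12×143)
  = 1 − 1440/1716 = 1 − 0.8392 ≈ 0.161

0.161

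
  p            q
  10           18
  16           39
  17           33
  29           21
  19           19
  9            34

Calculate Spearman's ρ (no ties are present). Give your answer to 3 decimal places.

Rank p: 2, 3, 4, 6, 5, 1
Rank q: 1, 6, 4, 3, 2, 5
d = rank(p) − rank(q): 1, -3, 0, 3, 3, -4; Σd² = 44
ρ = 1 − 6Σd² / [n(n²−1)] = 1 − 6×44 / (6×35) = 1 − 264/210 ≈ -0.257

-0.257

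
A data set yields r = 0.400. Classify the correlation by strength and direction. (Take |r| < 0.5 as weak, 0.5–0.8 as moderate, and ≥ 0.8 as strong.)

weak positive

r = 0.400 > 0 so the relationship is positive.
|r| = 0.400, which falls in the weak range.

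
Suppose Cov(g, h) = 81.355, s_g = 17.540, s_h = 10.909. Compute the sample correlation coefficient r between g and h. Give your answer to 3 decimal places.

r = Cov(g,h) / (s_g · s_h) = 81.355 / (17.540 × 10.909)
  = 81.355 / 191.3439 ≈ 0.425

0.425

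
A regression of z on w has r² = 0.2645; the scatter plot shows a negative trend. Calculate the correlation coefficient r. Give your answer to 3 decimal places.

-0.514

|r| = √0.2645 = 0.514
The association is negative, so r = −0.514.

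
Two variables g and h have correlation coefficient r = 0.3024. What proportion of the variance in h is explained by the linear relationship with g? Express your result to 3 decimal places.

r² = (0.3024)² = 0.091

0.091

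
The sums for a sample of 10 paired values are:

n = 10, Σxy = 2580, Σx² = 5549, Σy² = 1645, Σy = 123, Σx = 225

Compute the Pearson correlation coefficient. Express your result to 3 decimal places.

-0.740

r = (nΣxy − ΣxΣy) / √[(nΣx² − (Σx)²)(nΣy² − (Σy)²)]
Numerator: 10×2580 − 225×123 = -1875
Denominator: √[(55490 − 50625)(16450 − 15129)] = √[4865 × 1321] = 2535.0868
r = -1875 / 2535.0868 ≈ -0.740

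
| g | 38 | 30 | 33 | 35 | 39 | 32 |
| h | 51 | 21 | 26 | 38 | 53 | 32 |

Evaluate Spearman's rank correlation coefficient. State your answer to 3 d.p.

Rank g: 5, 1, 3, 4, 6, 2
Rank h: 5, 1, 2, 4, 6, 3
d = rank(g) − rank(h): 0, 0, 1, 0, 0, -1; Σd² = 2
ρ = 1 − 6Σd² / [n(n²−1)] = 1 − 6×2 / (6×35) = 1 − 12/210 ≈ 0.943

0.943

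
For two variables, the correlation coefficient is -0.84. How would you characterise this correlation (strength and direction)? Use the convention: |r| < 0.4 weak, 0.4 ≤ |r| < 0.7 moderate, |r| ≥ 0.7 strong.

r = -0.84 < 0 so the relationship is negative.
|r| = 0.84, which falls in the strong range.

strong negative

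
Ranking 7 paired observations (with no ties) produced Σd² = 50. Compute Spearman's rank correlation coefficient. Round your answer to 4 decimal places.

ρ = 1 − 6Σd² / [n(n²−1)] = 1 − 6×50 / (7×48)
  = 1 − 300/336 = 1 − 0.89286 ≈ 0.1071

0.1071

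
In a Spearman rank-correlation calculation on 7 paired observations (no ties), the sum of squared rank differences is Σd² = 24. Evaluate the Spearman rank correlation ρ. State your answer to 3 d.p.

0.571

ρ = 1 − 6Σd² / [n(n²−1)] = 1 − 6×24 / (7×48)
  = 1 − 144/336 = 1 − 0.4286 ≈ 0.571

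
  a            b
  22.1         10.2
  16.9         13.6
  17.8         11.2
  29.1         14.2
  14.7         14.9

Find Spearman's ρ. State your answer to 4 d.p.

Rank a: 4, 2, 3, 5, 1
Rank b: 1, 3, 2, 4, 5
d = rank(a) − rank(b): 3, -1, 1, 1, -4; Σd² = 28
ρ = 1 − 6Σd² / [n(n²−1)] = 1 − 6×28 / (5×24) = 1 − 168/120 ≈ -0.4000

-0.4000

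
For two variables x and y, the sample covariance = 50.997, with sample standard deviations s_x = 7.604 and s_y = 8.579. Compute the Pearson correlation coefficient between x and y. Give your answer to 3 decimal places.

r = Cov(x,y) / (s_x · s_y) = 50.997 / (7.604 × 8.579)
  = 50.997 / 65.2347 ≈ 0.782

0.782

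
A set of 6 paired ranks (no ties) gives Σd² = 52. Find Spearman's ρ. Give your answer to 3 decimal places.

-0.486

ρ = 1 − 6Σd² / [n(n²−1)] = 1 − 6×52 / (6×35)
  = 1 − 312/210 = 1 − 1.4857 ≈ -0.486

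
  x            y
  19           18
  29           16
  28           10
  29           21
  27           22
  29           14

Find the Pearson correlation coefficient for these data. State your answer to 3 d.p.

n = 6, Σx = 161, Σy = 101, Σx² = 4397, Σy² = 1801, Σxy = 2695
nΣxy − ΣxΣy = 16170 − 16261 = -91
nΣx² − (Σx)² = 26382 − 25921 = 461; nΣy² − (Σy)² = 10806 − 10201 = 605
r = -91 / √(461 × 605) = -91 / 528.1146 ≈ -0.172

-0.172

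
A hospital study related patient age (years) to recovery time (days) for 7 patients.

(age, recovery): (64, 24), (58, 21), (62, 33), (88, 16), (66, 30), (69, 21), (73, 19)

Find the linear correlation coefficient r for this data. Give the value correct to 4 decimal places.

-0.6184

n = 7, Σx = 480, Σy = 164, Σx² = 33494, Σy² = 4064, Σxy = 11024
nΣxy − ΣxΣy = 77168 − 78720 = -1552
nΣx² − (Σx)² = 234458 − 230400 = 4058; nΣy² − (Σy)² = 28448 − 26896 = 1552
r = -1552 / √(4058 × 1552) = -1552 / 2509.5848 ≈ -0.6184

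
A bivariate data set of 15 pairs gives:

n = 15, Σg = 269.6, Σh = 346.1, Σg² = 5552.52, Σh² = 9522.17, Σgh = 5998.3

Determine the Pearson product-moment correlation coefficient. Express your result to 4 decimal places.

-0.2133

r = (nΣgh − ΣgΣh) / √[(nΣg² − (Σg)²)(nΣh² − (Σh)²)]
Numerator: 15×5998.3 − 269.6×346.1 = -3334.06
Denominator: √[(83287.8 − 72684.16)(142832.55 − 119785.21)] = √[10603.64 × 23047.34] = 15632.8403
r = -3334.06 / 15632.8403 ≈ -0.2133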